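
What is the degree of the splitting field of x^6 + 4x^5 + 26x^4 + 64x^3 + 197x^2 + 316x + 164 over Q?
72

The degree of the splitting field over Q equals the order of the Galois group, so first determine the group. The polynomial f is an irreducible sextic over Q, so G = Gal(f/Q) is one of the 16 transitive subgroups 6T1, ..., 6T16 of S_6. The discriminant of f is -1579425998307328, which is not a perfect square, so G is not contained in A_6. The transitive groups of degree 6 not contained in A_6 are: C_6 (6T1, order 6), S_3 (6T2, order 6), D_6 (6T3, order 12), C_3 x S_3 (6T5, order 18), A_4 x C_2 (6T6, order 24), S_4 (6T8, order 24), S_3 x S_3 (6T9, order 36), S_4 x C_2 (6T11, order 48), (S_3 x S_3) : C_2 (6T13, order 72), PGL(2,5) (6T14, order 120), S_6 (6T16, order 720). By Dedekind's theorem, for a prime p not dividing disc(f) the degrees of the irreducible factors of f mod p form the cycle type of an element of G. Factoring f modulo the 27 such primes p <= 113 (skipping 2, 47, 61, which divide the discriminant), each new pattern first appears at: mod 3: f = (x^6 + x^5 + 2x^4 + x^3 + 2x^2 + x + 2), pattern 6; mod 5: f = (x + 2)(x^2 + 3)(x^3 + 2x^2 + 4x + 4), pattern 3+2+1; mod 7: f = (x^2 + 2x + 2)(x^4 + 2x^3 + 6x^2 + 6x + 5), pattern 4+2; mod 17: f = (x^3 + 2x^2 + x + 8)(x^3 + 2x^2 + 4x + 12), pattern 3+3; mod 19: f = (x^2 + 4x + 1)(x^2 + 9x + 17)(x^2 + 10x + 13), pattern 2+2+2; mod 37: f = (x + 8)(x + 22)(x^2 + 17x + 6)(x^2 + 31x + 23), pattern 2+2+1+1; mod 41: f = (x)(x + 11)(x + 32)(x^3 + 2x^2 + 39x + 20), pattern 3+1+1+1; mod 113: f = (x + 14)(x + 19)(x + 53)(x + 82)(x^2 + 62x + 92), pattern 2+1+1+1+1. No other pattern occurs in this range, so the set of observed cycle types is {6, 3+2+1, 4+2, 3+3, 2+2+2, 2+2+1+1, 3+1+1+1, 2+1+1+1+1}. The candidates containing elements of all these cycle types are (S_3 x S_3) : C_2 (6T13) of order 72, S_6 (6T16) of order 720; the others are excluded. The observed types are precisely the cycle types that occur in (S_3 x S_3) : C_2 (6T13) (apart from the identity). Each of the other remaining candidates has further cycle types, and by the Chebotarev density theorem the matching factorization patterns would occur for a proportion of primes equal to their share of the group: S_6 (6T16) additionally contains elements of type 5+1, 4+1+1 (234 of its 720 elements, about 32% of primes). None of the 27 primes tested shows any such pattern (for each of these groups the chance of that is below 10^-4), which rules them out. Hence G = (S_3 x S_3) : C_2 (6T13), of order 72. The Galois group (S_3 x S_3) : C_2 (6T13) has order 72, so the splitting field has degree 72 over Q.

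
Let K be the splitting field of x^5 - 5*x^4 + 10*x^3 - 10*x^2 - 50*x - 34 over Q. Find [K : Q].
60

The degree of the splitting field over Q equals the order of the Galois group, so first determine the group. The polynomial f is an irreducible quintic over Q, so G = Gal(f/Q) is a transitive subgroup of S_5: one of C_5 (5T1, order 5), D_5 (5T2, order 10), F_20 (5T3, order 20), A_5 (5T4, order 60) or S_5 (5T5, order 120). The discriminant of f is 58564000000 = 242000^2, a perfect square, so G is contained in A_5. The transitive groups of degree 5 contained in A_5 are: C_5 (5T1, order 5), D_5 (5T2, order 10), A_5 (5T4, order 60). By Dedekind's theorem, for a prime p not dividing disc(f) the degrees of the irreducible factors of f mod p form the cycle type of an element of G. Factoring f modulo the 3 such primes p <= 13 (skipping 2, 5, 11, which divide the discriminant), each new pattern first appears at: mod 3: f = (x^5 + x^4 + x^3 + 2x^2 + x + 2), pattern 5; mod 13: f = (x + 4)(x + 6)(x^3 + 11x^2 + 6x + 4), pattern 3+1+1. No other pattern occurs in this range, so the set of observed cycle types is {5, 3+1+1}. Among the candidates above, the only group containing elements of all these cycle types is A_5 (5T4) — each of C_5 (5T1), D_5 (5T2) lacks at least one of them. Hence G = A_5 (5T4), of order 60. The Galois group A_5 (5T4) has order 60, so the splitting field has degree 60 over Q.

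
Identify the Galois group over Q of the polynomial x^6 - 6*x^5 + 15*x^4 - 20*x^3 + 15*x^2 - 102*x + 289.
(S_3 x S_3) : C_2, the group 6T13 of order 72

The polynomial f is an irreducible sextic over Q, so G = Gal(f/Q) is one of the 16 transitive subgroups 6T1, ..., 6T16 of S_6. The discriminant of f is -9727331052552192, which is not a perfect square, so G is not contained in A_6. The transitive groups of degree 6 not contained in A_6 are: C_6 (6T1, order 6), S_3 (6T2, order 6), D_6 (6T3, order 12), C_3 x S_3 (6T5, order 18), A_4 x C_2 (6T6, order 24), S_4 (6T8, order 24), S_3 x S_3 (6T9, order 36), S_4 x C_2 (6T11, order 48), (S_3 x S_3) : C_2 (6T13, order 72), PGL(2,5) (6T14, order 120), S_6 (6T16, order 720). By Dedekind's theorem, for a prime p not dividing disc(f) the degrees of the irreducible factors of f mod p form the cycle type of an element of G. Factoring f modulo the 27 such primes p <= 127 (skipping 2, 3, 17, 43, which divide the discriminant), each new pattern first appears at: mod 5: f = (x^6 + 4x^5 + 3x + 4), pattern 6; mod 7: f = (x + 1)(x^2 + 6x + 3)(x^3 + x^2 + 6x + 3), pattern 3+2+1; mod 11: f = (x^2 + 5x + 2)(x^4 + 2x^2 + 3x + 7), pattern 4+2; mod 13: f = (x + 2)(x + 5)(x^2 + 4x + 6)(x^2 + 9x + 2), pattern 2+2+1+1; mod 61: f = (x + 18)(x + 40)(x + 52)(x + 56)(x^2 + 11x + 5), pattern 2+1+1+1+1; mod 97: f = (x + 72)(x + 76)(x + 95)(x^3 + 42x^2 + 56x + 17), pattern 3+1+1+1; mod 113: f = (x^2 + 21x + 59)(x^2 + 96x + 78)(x^2 + 103x + 49), pattern 2+2+2; mod 127: f = (x^3 + 46x^2 + 104x + 17)(x^3 + 75x^2 + 17x + 17), pattern 3+3. No other pattern occurs in this range, so the set of observed cycle types is {6, 3+2+1, 4+2, 2+2+1+1, 2+1+1+1+1, 3+1+1+1, 2+2+2, 3+3}. The candidates containing elements of all these cycle types are (S_3 x S_3) : C_2 (6T13) of order 72, S_6 (6T16) of order 720; the others are excluded. The observed types are precisely the cycle types that occur in (S_3 x S_3) : C_2 (6T13) (apart from the identity). Each of the other remaining candidates has further cycle types, and by the Chebotarev density theorem the matching factorization patterns would occur for a proportion of primes equal to their share of the group: S_6 (6T16) additionally contains elements of type 5+1, 4+1+1 (234 of its 720 elements, about 32% of primes). None of the 27 primes tested shows any such pattern (for each of these groups the chance of that is below 10^-4), which rules them out. Hence G = (S_3 x S_3) : C_2 (6T13), of order 72.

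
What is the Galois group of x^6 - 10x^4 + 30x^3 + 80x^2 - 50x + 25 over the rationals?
6T10: (C_3 x C_3) : C_4

The polynomial f is an irreducible sextic over Q, so G = Gal(f/Q) is one of the 16 transitive subgroups 6T1, ..., 6T16 of S_6. The discriminant of f is 38875225000000 = 6235000^2, a perfect square, so G is contained in A_6. The transitive groups of degree 6 contained in A_6 are: A_4 (6T4, order 12), S_4 (6T7, order 24), (C_3 x C_3) : C_4 (6T10, order 36), PSL(2,5) (6T12, order 60), A_6 (6T15, order 360). By Dedekind's theorem, for a prime p not dividing disc(f) the degrees of the irreducible factors of f mod p form the cycle type of an element of G. Factoring f modulo the 19 such primes p <= 83 (skipping 2, 5, 29, 43, which divide the discriminant), each new pattern first appears at: mod 3: f = (x^2 + x + 2)(x^4 + 2x^3 + x^2 + x + 2), pattern 4+2; mod 11: f = (x^3 + 4x^2 + 5x + 4)(x^3 + 7x^2 + x + 9), pattern 3+3; mod 19: f = (x + 4)(x + 18)(x^2 + 6x + 7)(x^2 + 10x + 12), pattern 2+2+1+1; mod 61: f = (x + 19)(x + 37)(x + 40)(x^3 + 26x^2 + 41x + 36), pattern 3+1+1+1. No other pattern occurs in this range, so the set of observed cycle types is {4+2, 3+3, 2+2+1+1, 3+1+1+1}. The candidates containing elements of all these cycle types are (C_3 x C_3) : C_4 (6T10) of order 36, A_6 (6T15) of order 360; the others are excluded. The observed types are precisely the cycle types that occur in (C_3 x C_3) : C_4 (6T10) (apart from the identity). Each of the other remaining candidates has further cycle types, and by the Chebotarev density theorem the matching factorization patterns would occur for a proportion of primes equal to their share of the group: A_6 (6T15) additionally contains elements of type 5+1 (144 of its 360 elements, about 40% of primes). None of the 19 primes tested shows any such pattern (for each of these groups the chance of that is below 10^-4), which rules them out. Hence G = (C_3 x C_3) : C_4 (6T10), of order 36.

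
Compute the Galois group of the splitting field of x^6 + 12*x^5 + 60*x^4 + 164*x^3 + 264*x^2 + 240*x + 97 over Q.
The polynomial f is an irreducible sextic over Q, so G = Gal(f/Q) is one of the 16 transitive subgroups 6T1, ..., 6T16 of S_6. The discriminant of f is 1259712, which is not a perfect square, so G is not contained in A_6. The transitive groups of degree 6 not contained in A_6 are: C_6 (6T1, order 6), S_3 (6T2, order 6), D_6 (6T3, order 12), C_3 x S_3 (6T5, order 18), A_4 x C_2 (6T6, order 24), S_4 (6T8, order 24), S_3 x S_3 (6T9, order 36), S_4 x C_2 (6T11, order 48), (S_3 x S_3) : C_2 (6T13, order 72), PGL(2,5) (6T14, order 120), S_6 (6T16, order 720). By Dedekind's theorem, for a prime p not dividing disc(f) the degrees of the irreducible factors of f mod p form the cycle type of an element of G. Factoring f modulo the 79 such primes p <= 419 (skipping 2, 3, which divide the discriminant), each new pattern first appears at: mod 5: f = (x^6 + 2x^5 + 4x^3 + 4x^2 + 2), pattern 6; mod 7: f = (x^2 + 4)(x^2 + 2x + 2)(x^2 + 3x + 6), pattern 2+2+2; mod 11: f = (x + 4)(x + 8)(x^2 + 2x + 4)(x^2 + 9x + 6), pattern 2+2+1+1; mod 13: f = (x^3 + 6x^2 + 12x + 1)(x^3 + 6x^2 + 12x + 6), pattern 3+3; mod 97: f = (x)(x + 20)(x + 29)(x + 33)(x + 50)(x + 74), pattern 1+1+1+1+1+1. No other pattern occurs in this range, so the set of observed cycle types is {6, 2+2+2, 2+2+1+1, 3+3, 1+1+1+1+1+1}. The candidates containing elements of all these cycle types are D_6 (6T3) of order 12, A_4 x C_2 (6T6) of order 24, S_3 x S_3 (6T9) of order 36, S_4 x C_2 (6T11) of order 48, (S_3 x S_3) : C_2 (6T13) of order 72, PGL(2,5) (6T14) of order 120, S_6 (6T16) of order 720; the others are excluded. The observed types are precisely the cycle types that occur in D_6 (6T3). Each of the other remaining candidates has further cycle types, and by the Chebotarev density theorem the matching factorization patterns would occur for a proportion of primes equal to their share of the group: A_4 x C_2 (6T6) additionally contains elements of type 2+1+1+1+1 (3 of its 24 elements, about 12% of primes); S_3 x S_3 (6T9) additionally contains elements of type 3+1+1+1 (4 of its 36 elements, about 11% of primes); S_4 x C_2 (6T11) additionally contains elements of type 4+2, 4+1+1, 2+1+1+1+1 (15 of its 48 elements, about 31% of primes); (S_3 x S_3) : C_2 (6T13) additionally contains elements of type 4+2, 3+2+1, 3+1+1+1, 2+1+1+1+1 (40 of its 72 elements, about 56% of primes); PGL(2,5) (6T14) additionally contains elements of type 5+1, 4+1+1 (54 of its 120 elements, about 45% of primes); S_6 (6T16) additionally contains elements of type 5+1, 4+2, 4+1+1, 3+2+1, 3+1+1+1, 2+1+1+1+1 (499 of its 720 elements, about 69% of primes). None of the 79 primes tested shows any such pattern (for each of these groups the chance of that is below 10^-4), which rules them out. Hence G = D_6 (6T3), of order 12.

D_6 (also written D6)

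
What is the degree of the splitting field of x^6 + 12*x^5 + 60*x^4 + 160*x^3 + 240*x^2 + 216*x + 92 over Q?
360

The degree of the splitting field over Q equals the order of the Galois group, so first determine the group. The polynomial f is an irreducible sextic over Q, so G = Gal(f/Q) is one of the 16 transitive subgroups 6T1, ..., 6T16 of S_6. The discriminant of f is 746496000000 = 864000^2, a perfect square, so G is contained in A_6. The transitive groups of degree 6 contained in A_6 are: A_4 (6T4, order 12), S_4 (6T7, order 24), (C_3 x C_3) : C_4 (6T10, order 36), PSL(2,5) (6T12, order 60), A_6 (6T15, order 360). By Dedekind's theorem, for a prime p not dividing disc(f) the degrees of the irreducible factors of f mod p form the cycle type of an element of G. Factoring f modulo the 6 such primes p <= 23 (skipping 2, 3, 5, which divide the discriminant), each new pattern first appears at: mod 7: f = (x + 5)(x^5 + 4x^3 + 2x + 3), pattern 5+1; mod 23: f = (x)(x + 9)(x + 14)(x^3 + 12x^2 + 3x + 5), pattern 3+1+1+1. No other pattern occurs in this range, so the set of observed cycle types is {5+1, 3+1+1+1}. Among the candidates above, the only group containing elements of all these cycle types is A_6 (6T15) — each of A_4 (6T4), S_4 (6T7), (C_3 x C_3) : C_4 (6T10), PSL(2,5) (6T12) lacks at least one of them. Hence G = A_6 (6T15), of order 360. The Galois group A_6 (6T15) has order 360, so the splitting field has degree 360 over Q.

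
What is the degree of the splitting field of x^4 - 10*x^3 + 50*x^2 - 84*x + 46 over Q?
The degree of the splitting field over Q equals the order of the Galois group, so first determine the group. The polynomial is an irreducible quartic over Q and its discriminant is 5798464 = 2408^2, a perfect square, so the Galois group is contained in A_4. The resolvent cubic y^3 - 50*y^2 + 656*y - 2456 is irreducible over Q. An irreducible resolvent with square discriminant gives A_4. The Galois group A_4 (4T4) has order 12, so the splitting field has degree 12 over Q.

12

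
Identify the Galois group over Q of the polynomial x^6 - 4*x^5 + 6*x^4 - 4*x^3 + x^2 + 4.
(S_3 x S_3) : C_2 (also written G72)

The polynomial f is an irreducible sextic over Q, so G = Gal(f/Q) is one of the 16 transitive subgroups 6T1, ..., 6T16 of S_6. The discriminant of f is -48037888, which is not a perfect square, so G is not contained in A_6. The transitive groups of degree 6 not contained in A_6 are: C_6 (6T1, order 6), S_3 (6T2, order 6), D_6 (6T3, order 12), C_3 x S_3 (6T5, order 18), A_4 x C_2 (6T6, order 24), S_4 (6T8, order 24), S_3 x S_3 (6T9, order 36), S_4 x C_2 (6T11, order 48), (S_3 x S_3) : C_2 (6T13, order 72), PGL(2,5) (6T14, order 120), S_6 (6T16, order 720). By Dedekind's theorem, for a prime p not dividing disc(f) the degrees of the irreducible factors of f mod p form the cycle type of an element of G. Factoring f modulo the 29 such primes p <= 113 (skipping 2, which divides the discriminant), each new pattern first appears at: mod 3: f = (x^6 + 2x^5 + 2x^3 + x^2 + 1), pattern 6; mod 5: f = (x + 1)(x^2 + 2x + 4)(x^3 + 3x^2 + x + 1), pattern 3+2+1; mod 7: f = (x^2 + 3x + 1)(x^4 + 5x^2 + 2x + 4), pattern 4+2; mod 17: f = (x^3 + 15x^2 + x + 8)(x^3 + 15x^2 + x + 9), pattern 3+3; mod 19: f = (x^2 + x + 6)(x^2 + 4x + 11)(x^2 + 10x + 11), pattern 2+2+2; mod 37: f = (x + 9)(x + 34)(x^2 + x + 4)(x^2 + 26x + 26), pattern 2+2+1+1; mod 41: f = (x + 2)(x + 4)(x + 33)(x^3 + 39x^2 + x + 23), pattern 3+1+1+1; mod 113: f = (x + 8)(x + 26)(x + 77)(x + 102)(x^2 + 9x + 100), pattern 2+1+1+1+1. No other pattern occurs in this range, so the set of observed cycle types is {6, 3+2+1, 4+2, 3+3, 2+2+2, 2+2+1+1, 3+1+1+1, 2+1+1+1+1}. The candidates containing elements of all these cycle types are (S_3 x S_3) : C_2 (6T13) of order 72, S_6 (6T16) of order 720; the others are excluded. The observed types are precisely the cycle types that occur in (S_3 x S_3) : C_2 (6T13) (apart from the identity). Each of the other remaining candidates has further cycle types, and by the Chebotarev density theorem the matching factorization patterns would occur for a proportion of primes equal to their share of the group: S_6 (6T16) additionally contains elements of type 5+1, 4+1+1 (234 of its 720 elements, about 32% of primes). None of the 29 primes tested shows any such pattern (for each of these groups the chance of that is below 10^-4), which rules them out. Hence G = (S_3 x S_3) : C_2 (6T13), of order 72.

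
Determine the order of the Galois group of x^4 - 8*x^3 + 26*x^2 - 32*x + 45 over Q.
The degree of the splitting field over Q equals the order of the Galois group, so first determine the group. The polynomial is an irreducible quartic over Q and its discriminant is 12845056 = 3584^2, a perfect square, so the Galois group is contained in A_4. The resolvent cubic y^3 - 26*y^2 + 76*y + 776 is irreducible over Q. An irreducible resolvent with square discriminant gives A_4. The Galois group A_4 (4T4) has order 12, so the splitting field has degree 12 over Q.

12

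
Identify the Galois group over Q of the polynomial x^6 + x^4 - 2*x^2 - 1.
The polynomial f is an irreducible sextic over Q, so G = Gal(f/Q) is one of the 16 transitive subgroups 6T1, ..., 6T16 of S_6. The discriminant of f is 153664 = 392^2, a perfect square, so G is contained in A_6. The transitive groups of degree 6 contained in A_6 are: A_4 (6T4, order 12), S_4 (6T7, order 24), (C_3 x C_3) : C_4 (6T10, order 36), PSL(2,5) (6T12, order 60), A_6 (6T15, order 360). By Dedekind's theorem, for a prime p not dividing disc(f) the degrees of the irreducible factors of f mod p form the cycle type of an element of G. Factoring f modulo the 33 such primes p <= 149 (skipping 2, 7, which divide the discriminant), each new pattern first appears at: mod 3: f = (x^3 + 2x + 1)(x^3 + 2x + 2), pattern 3+3; mod 13: f = (x + 6)(x + 7)(x^2 + 5)(x^2 + 6), pattern 2+2+1+1. No other pattern occurs in this range, so the set of observed cycle types is {3+3, 2+2+1+1}. The candidates containing elements of all these cycle types are A_4 (6T4) of order 12, S_4 (6T7) of order 24, (C_3 x C_3) : C_4 (6T10) of order 36, PSL(2,5) (6T12) of order 60, A_6 (6T15) of order 360; the others are excluded. The observed types are precisely the cycle types that occur in A_4 (6T4) (apart from the identity). Each of the other remaining candidates has further cycle types, and by the Chebotarev density theorem the matching factorization patterns would occur for a proportion of primes equal to their share of the group: S_4 (6T7) additionally contains elements of type 4+2 (6 of its 24 elements, about 25% of primes); (C_3 x C_3) : C_4 (6T10) additionally contains elements of type 4+2, 3+1+1+1 (22 of its 36 elements, about 61% of primes); PSL(2,5) (6T12) additionally contains elements of type 5+1 (24 of its 60 elements, about 40% of primes); A_6 (6T15) additionally contains elements of type 5+1, 4+2, 3+1+1+1 (274 of its 360 elements, about 76% of primes). None of the 33 primes tested shows any such pattern (for each of these groups the chance of that is below 10^-4), which rules them out. Hence G = A_4 (6T4), of order 12.

6T4: A_4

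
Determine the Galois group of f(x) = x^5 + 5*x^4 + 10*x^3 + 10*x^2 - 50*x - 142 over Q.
A_5, the alternating group on 5 letters

The polynomial f is an irreducible quintic over Q, so G = Gal(f/Q) is a transitive subgroup of S_5: one of C_5 (5T1, order 5), D_5 (5T2, order 10), F_20 (5T3, order 20), A_5 (5T4, order 60) or S_5 (5T5, order 120). The discriminant of f is 58564000000 = 242000^2, a perfect square, so G is contained in A_5. The transitive groups of degree 5 contained in A_5 are: C_5 (5T1, order 5), D_5 (5T2, order 10), A_5 (5T4, order 60). By Dedekind's theorem, for a prime p not dividing disc(f) the degrees of the irreducible factors of f mod p form the cycle type of an element of G. Factoring f modulo the 3 such primes p <= 13 (skipping 2, 5, 11, which divide the discriminant), each new pattern first appears at: mod 3: f = (x^5 + 2x^4 + x^3 + x^2 + x + 2), pattern 5; mod 13: f = (x + 6)(x + 8)(x^3 + 4x^2 + 10x + 3), pattern 3+1+1. No other pattern occurs in this range, so the set of observed cycle types is {5, 3+1+1}. Among the candidates above, the only group containing elements of all these cycle types is A_5 (5T4) — each of C_5 (5T1), D_5 (5T2) lacks at least one of them. Hence G = A_5 (5T4), of order 60.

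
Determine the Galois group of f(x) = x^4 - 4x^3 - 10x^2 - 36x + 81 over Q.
The polynomial is an irreducible quartic over Q and its discriminant is -679477248, which is not a perfect square, so the Galois group is not contained in A_4. The resolvent cubic y^3 + 10*y^2 - 180*y - 5832 has exactly one rational root, so the Galois group is C_4 or D_4. The quartic remains irreducible over Q(sqrt(disc)), so the group is D_4.

D_4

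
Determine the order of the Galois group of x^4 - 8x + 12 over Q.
12

The degree of the splitting field over Q equals the order of the Galois group, so first determine the group. The polynomial is an irreducible quartic over Q and its discriminant is 331776 = 576^2, a perfect square, so the Galois group is contained in A_4. The resolvent cubic y^3 - 48*y - 64 is irreducible over Q. An irreducible resolvent with square discriminant gives A_4. The Galois group A_4 (4T4) has order 12, so the splitting field has degree 12 over Q.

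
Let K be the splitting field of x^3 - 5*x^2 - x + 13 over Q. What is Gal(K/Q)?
The polynomial is an irreducible cubic over Q and its discriminant is 3136 = 56^2, a perfect square. For an irreducible cubic, a square discriminant forces the Galois group to be A_3, the cyclic group of order 3.

C_3 (also written C3)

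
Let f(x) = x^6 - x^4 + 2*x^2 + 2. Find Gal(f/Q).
S_4 (also written S4-)

The polynomial f is an irreducible sextic over Q, so G = Gal(f/Q) is one of the 16 transitive subgroups 6T1, ..., 6T16 of S_6. The discriminant of f is -5120000, which is not a perfect square, so G is not contained in A_6. The transitive groups of degree 6 not contained in A_6 are: C_6 (6T1, order 6), S_3 (6T2, order 6), D_6 (6T3, order 12), C_3 x S_3 (6T5, order 18), A_4 x C_2 (6T6, order 24), S_4 (6T8, order 24), S_3 x S_3 (6T9, order 36), S_4 x C_2 (6T11, order 48), (S_3 x S_3) : C_2 (6T13, order 72), PGL(2,5) (6T14, order 120), S_6 (6T16, order 720). By Dedekind's theorem, for a prime p not dividing disc(f) the degrees of the irreducible factors of f mod p form the cycle type of an element of G. Factoring f modulo the 22 such primes p <= 89 (skipping 2, 5, which divide the discriminant), each new pattern first appears at: mod 3: f = (x^3 + x^2 + 2)(x^3 + 2x^2 + 1), pattern 3+3; mod 7: f = (x^2 + 2)(x^2 + x + 6)(x^2 + 6x + 6), pattern 2+2+2; mod 13: f = (x + 4)(x + 9)(x^4 + 2x^2 + 8), pattern 4+1+1; mod 43: f = (x + 12)(x + 31)(x^2 + 4)(x^2 + 10), pattern 2+2+1+1. No other pattern occurs in this range, so the set of observed cycle types is {3+3, 2+2+2, 4+1+1, 2+2+1+1}. The candidates containing elements of all these cycle types are S_4 (6T8) of order 24, S_4 x C_2 (6T11) of order 48, PGL(2,5) (6T14) of order 120, S_6 (6T16) of order 720; the others are excluded. The observed types are precisely the cycle types that occur in S_4 (6T8) (apart from the identity). Each of the other remaining candidates has further cycle types, and by the Chebotarev density theorem the matching factorization patterns would occur for a proportion of primes equal to their share of the group: S_4 x C_2 (6T11) additionally contains elements of type 6, 4+2, 2+1+1+1+1 (17 of its 48 elements, about 35% of primes); PGL(2,5) (6T14) additionally contains elements of type 6, 5+1 (44 of its 120 elements, about 37% of primes); S_6 (6T16) additionally contains elements of type 6, 5+1, 4+2, 3+2+1, 3+1+1+1, 2+1+1+1+1 (529 of its 720 elements, about 73% of primes). None of the 22 primes tested shows any such pattern (for each of these groups the chance of that is below 10^-4), which rules them out. Hence G = S_4 (6T8), of order 24.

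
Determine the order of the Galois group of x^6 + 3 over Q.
6

The degree of the splitting field over Q equals the order of the Galois group, so first determine the group. The polynomial f is an irreducible sextic over Q, so G = Gal(f/Q) is one of the 16 transitive subgroups 6T1, ..., 6T16 of S_6. The discriminant of f is -11337408, which is not a perfect square, so G is not contained in A_6. The transitive groups of degree 6 not contained in A_6 are: C_6 (6T1, order 6), S_3 (6T2, order 6), D_6 (6T3, order 12), C_3 x S_3 (6T5, order 18), A_4 x C_2 (6T6, order 24), S_4 (6T8, order 24), S_3 x S_3 (6T9, order 36), S_4 x C_2 (6T11, order 48), (S_3 x S_3) : C_2 (6T13, order 72), PGL(2,5) (6T14, order 120), S_6 (6T16, order 720). By Dedekind's theorem, for a prime p not dividing disc(f) the degrees of the irreducible factors of f mod p form the cycle type of an element of G. Factoring f modulo the 23 such primes p <= 97 (skipping 2, 3, which divide the discriminant), each new pattern first appears at: mod 5: f = (x^2 + 2)(x^2 + x + 2)(x^2 + 4x + 2), pattern 2+2+2; mod 7: f = (x^3 + 2)(x^3 + 5), pattern 3+3; mod 61: f = (x + 3)(x + 19)(x + 22)(x + 39)(x + 42)(x + 58), pattern 1+1+1+1+1+1. No other pattern occurs in this range, so the set of observed cycle types is {2+2+2, 3+3, 1+1+1+1+1+1}. The candidates containing elements of all these cycle types are C_6 (6T1) of order 6, S_3 (6T2) of order 6, D_6 (6T3) of order 12, C_3 x S_3 (6T5) of order 18, A_4 x C_2 (6T6) of order 24, S_4 (6T8) of order 24, S_3 x S_3 (6T9) of order 36, S_4 x C_2 (6T11) of order 48, (S_3 x S_3) : C_2 (6T13) of order 72, PGL(2,5) (6T14) of order 120, S_6 (6T16) of order 720; the others are excluded. The observed types are precisely the cycle types that occur in S_3 (6T2). Each of the other remaining candidates has further cycle types, and by the Chebotarev density theorem the matching factorization patterns would occur for a proportion of primes equal to their share of the group: C_6 (6T1) additionally contains elements of type 6 (2 of its 6 elements, about 33% of primes); D_6 (6T3) additionally contains elements of type 6, 2+2+1+1 (5 of its 12 elements, about 42% of primes); C_3 x S_3 (6T5) additionally contains elements of type 6, 3+1+1+1 (10 of its 18 elements, about 56% of primes); A_4 x C_2 (6T6) additionally contains elements of type 6, 2+2+1+1, 2+1+1+1+1 (14 of its 24 elements, about 58% of primes); S_4 (6T8) additionally contains elements of type 4+1+1, 2+2+1+1 (9 of its 24 elements, about 38% of primes); S_3 x S_3 (6T9) additionally contains elements of type 6, 3+1+1+1, 2+2+1+1 (25 of its 36 elements, about 69% of primes); S_4 x C_2 (6T11) additionally contains elements of type 6, 4+2, 4+1+1, 2+2+1+1, 2+1+1+1+1 (32 of its 48 elements, about 67% of primes); (S_3 x S_3) : C_2 (6T13) additionally contains elements of type 6, 4+2, 3+2+1, 3+1+1+1, 2+2+1+1, 2+1+1+1+1 (61 of its 72 elements, about 85% of primes); PGL(2,5) (6T14) additionally contains elements of type 6, 5+1, 4+1+1, 2+2+1+1 (89 of its 120 elements, about 74% of primes); S_6 (6T16) additionally contains elements of type 6, 5+1, 4+2, 4+1+1, 3+2+1, 3+1+1+1, 2+2+1+1, 2+1+1+1+1 (664 of its 720 elements, about 92% of primes). None of the 23 primes tested shows any such pattern (for each of these groups the chance of that is below 10^-4), which rules them out. Hence G = S_3 (6T2), of order 6. The Galois group S_3 (6T2) has order 6, so the splitting field has degree 6 over Q.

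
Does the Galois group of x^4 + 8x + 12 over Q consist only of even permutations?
The polynomial is irreducible of degree 4 over Q. Its discriminant is 331776 = 576^2, a perfect square. A Galois group lies in the alternating group exactly when the discriminant is a square in Q, so the Galois group (A_4) is contained in A_4.

Yes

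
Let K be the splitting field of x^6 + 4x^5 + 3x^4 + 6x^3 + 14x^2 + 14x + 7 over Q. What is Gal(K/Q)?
The polynomial f is an irreducible sextic over Q, so G = Gal(f/Q) is one of the 16 transitive subgroups 6T1, ..., 6T16 of S_6. The discriminant of f is 5489031744 = 74088^2, a perfect square, so G is contained in A_6. The transitive groups of degree 6 contained in A_6 are: A_4 (6T4, order 12), S_4 (6T7, order 24), (C_3 x C_3) : C_4 (6T10, order 36), PSL(2,5) (6T12, order 60), A_6 (6T15, order 360). By Dedekind's theorem, for a prime p not dividing disc(f) the degrees of the irreducible factors of f mod p form the cycle type of an element of G. Factoring f modulo the 33 such primes p <= 151 (skipping 2, 3, 7, which divide the discriminant), each new pattern first appears at: mod 5: f = (x^3 + x^2 + 4x + 1)(x^3 + 3x^2 + x + 2), pattern 3+3; mod 13: f = (x + 4)(x + 5)(x^2 + 3x + 5)(x^2 + 5x + 8), pattern 2+2+1+1. No other pattern occurs in this range, so the set of observed cycle types is {3+3, 2+2+1+1}. The candidates containing elements of all these cycle types are A_4 (6T4) of order 12, S_4 (6T7) of order 24, (C_3 x C_3) : C_4 (6T10) of order 36, PSL(2,5) (6T12) of order 60, A_6 (6T15) of order 360; the others are excluded. The observed types are precisely the cycle types that occur in A_4 (6T4) (apart from the identity). Each of the other remaining candidates has further cycle types, and by the Chebotarev density theorem the matching factorization patterns would occur for a proportion of primes equal to their share of the group: S_4 (6T7) additionally contains elements of type 4+2 (6 of its 24 elements, about 25% of primes); (C_3 x C_3) : C_4 (6T10) additionally contains elements of type 4+2, 3+1+1+1 (22 of its 36 elements, about 61% of primes); PSL(2,5) (6T12) additionally contains elements of type 5+1 (24 of its 60 elements, about 40% of primes); A_6 (6T15) additionally contains elements of type 5+1, 4+2, 3+1+1+1 (274 of its 360 elements, about 76% of primes). None of the 33 primes tested shows any such pattern (for each of these groups the chance of that is below 10^-4), which rules them out. Hence G = A_4 (6T4), of order 12.

6T4: A_4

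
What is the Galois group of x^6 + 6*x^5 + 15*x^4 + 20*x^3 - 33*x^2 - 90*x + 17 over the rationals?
A_4 x C_2 (order 24)

The polynomial f is an irreducible sextic over Q, so G = Gal(f/Q) is one of the 16 transitive subgroups 6T1, ..., 6T16 of S_6. The discriminant of f is -450868486864896, which is not a perfect square, so G is not contained in A_6. The transitive groups of degree 6 not contained in A_6 are: C_6 (6T1, order 6), S_3 (6T2, order 6), D_6 (6T3, order 12), C_3 x S_3 (6T5, order 18), A_4 x C_2 (6T6, order 24), S_4 (6T8, order 24), S_3 x S_3 (6T9, order 36), S_4 x C_2 (6T11, order 48), (S_3 x S_3) : C_2 (6T13, order 72), PGL(2,5) (6T14, order 120), S_6 (6T16, order 720). By Dedekind's theorem, for a prime p not dividing disc(f) the degrees of the irreducible factors of f mod p form the cycle type of an element of G. Factoring f modulo the 33 such primes p <= 149 (skipping 2, 3, which divide the discriminant), each new pattern first appears at: mod 5: f = (x^3 + 2x^2 + 4x + 2)(x^3 + 4x^2 + 3x + 1), pattern 3+3; mod 7: f = (x^6 + 6x^5 + x^4 + 6x^3 + 2x^2 + x + 3), pattern 6; mod 17: f = (x)(x + 2)(x^2 + 2x + 7)(x^2 + 2x + 13), pattern 2+2+1+1; mod 19: f = (x + 4)(x + 7)(x + 14)(x + 17)(x^2 + 2x + 8), pattern 2+1+1+1+1; mod 71: f = (x^2 + 2x + 30)(x^2 + 2x + 50)(x^2 + 2x + 65), pattern 2+2+2. No other pattern occurs in this range, so the set of observed cycle types is {3+3, 6, 2+2+1+1, 2+1+1+1+1, 2+2+2}. The candidates containing elements of all these cycle types are A_4 x C_2 (6T6) of order 24, S_4 x C_2 (6T11) of order 48, (S_3 x S_3) : C_2 (6T13) of order 72, S_6 (6T16) of order 720; the others are excluded. The observed types are precisely the cycle types that occur in A_4 x C_2 (6T6) (apart from the identity). Each of the other remaining candidates has further cycle types, and by the Chebotarev density theorem the matching factorization patterns would occur for a proportion of primes equal to their share of the group: S_4 x C_2 (6T11) additionally contains elements of type 4+2, 4+1+1 (12 of its 48 elements, about 25% of primes); (S_3 x S_3) : C_2 (6T13) additionally contains elements of type 4+2, 3+2+1, 3+1+1+1 (34 of its 72 elements, about 47% of primes); S_6 (6T16) additionally contains elements of type 5+1, 4+2, 4+1+1, 3+2+1, 3+1+1+1 (484 of its 720 elements, about 67% of primes). None of the 33 primes tested shows any such pattern (for each of these groups the chance of that is below 10^-4), which rules them out. Hence G = A_4 x C_2 (6T6), of order 24.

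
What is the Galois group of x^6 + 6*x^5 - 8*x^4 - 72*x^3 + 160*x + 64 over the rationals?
6T2: S_3

The polynomial f is an irreducible sextic over Q, so G = Gal(f/Q) is one of the 16 transitive subgroups 6T1, ..., 6T16 of S_6. The discriminant of f is 870211913777152, which is not a perfect square, so G is not contained in A_6. The transitive groups of degree 6 not contained in A_6 are: C_6 (6T1, order 6), S_3 (6T2, order 6), D_6 (6T3, order 12), C_3 x S_3 (6T5, order 18), A_4 x C_2 (6T6, order 24), S_4 (6T8, order 24), S_3 x S_3 (6T9, order 36), S_4 x C_2 (6T11, order 48), (S_3 x S_3) : C_2 (6T13, order 72), PGL(2,5) (6T14, order 120), S_6 (6T16, order 720). By Dedekind's theorem, for a prime p not dividing disc(f) the degrees of the irreducible factors of f mod p form the cycle type of an element of G. Factoring f modulo the 23 such primes p <= 97 (skipping 2, 37, which divide the discriminant), each new pattern first appears at: mod 3: f = (x^3 + x^2 + 2)(x^3 + 2x^2 + 2x + 2), pattern 3+3; mod 5: f = (x^2 + 3)(x^2 + 2x + 4)(x^2 + 4x + 2), pattern 2+2+2; mod 67: f = (x + 6)(x + 7)(x + 31)(x + 38)(x + 62)(x + 63), pattern 1+1+1+1+1+1. No other pattern occurs in this range, so the set of observed cycle types is {3+3, 2+2+2, 1+1+1+1+1+1}. The candidates containing elements of all these cycle types are C_6 (6T1) of order 6, S_3 (6T2) of order 6, D_6 (6T3) of order 12, C_3 x S_3 (6T5) of order 18, A_4 x C_2 (6T6) of order 24, S_4 (6T8) of order 24, S_3 x S_3 (6T9) of order 36, S_4 x C_2 (6T11) of order 48, (S_3 x S_3) : C_2 (6T13) of order 72, PGL(2,5) (6T14) of order 120, S_6 (6T16) of order 720; the others are excluded. The observed types are precisely the cycle types that occur in S_3 (6T2). Each of the other remaining candidates has further cycle types, and by the Chebotarev density theorem the matching factorization patterns would occur for a proportion of primes equal to their share of the group: C_6 (6T1) additionally contains elements of type 6 (2 of its 6 elements, about 33% of primes); D_6 (6T3) additionally contains elements of type 6, 2+2+1+1 (5 of its 12 elements, about 42% of primes); C_3 x S_3 (6T5) additionally contains elements of type 6, 3+1+1+1 (10 of its 18 elements, about 56% of primes); A_4 x C_2 (6T6) additionally contains elements of type 6, 2+2+1+1, 2+1+1+1+1 (14 of its 24 elements, about 58% of primes); S_4 (6T8) additionally contains elements of type 4+1+1, 2+2+1+1 (9 of its 24 elements, about 38% of primes); S_3 x S_3 (6T9) additionally contains elements of type 6, 3+1+1+1, 2+2+1+1 (25 of its 36 elements, about 69% of primes); S_4 x C_2 (6T11) additionally contains elements of type 6, 4+2, 4+1+1, 2+2+1+1, 2+1+1+1+1 (32 of its 48 elements, about 67% of primes); (S_3 x S_3) : C_2 (6T13) additionally contains elements of type 6, 4+2, 3+2+1, 3+1+1+1, 2+2+1+1, 2+1+1+1+1 (61 of its 72 elements, about 85% of primes); PGL(2,5) (6T14) additionally contains elements of type 6, 5+1, 4+1+1, 2+2+1+1 (89 of its 120 elements, about 74% of primes); S_6 (6T16) additionally contains elements of type 6, 5+1, 4+2, 4+1+1, 3+2+1, 3+1+1+1, 2+2+1+1, 2+1+1+1+1 (664 of its 720 elements, about 92% of primes). None of the 23 primes tested shows any such pattern (for each of these groups the chance of that is below 10^-4), which rules them out. Hence G = S_3 (6T2), of order 6.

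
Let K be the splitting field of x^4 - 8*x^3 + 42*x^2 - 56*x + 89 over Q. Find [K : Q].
4

The degree of the splitting field over Q equals the order of the Galois group, so first determine the group. The polynomial is an irreducible quartic over Q and its discriminant is 388562944 = 19712^2, a perfect square, so the Galois group is contained in A_4. The resolvent cubic y^3 - 42*y^2 + 92*y + 6120 splits completely over Q, which gives the Klein four-group V_4. The Galois group V_4 (4T2) has order 4, so the splitting field has degree 4 over Q.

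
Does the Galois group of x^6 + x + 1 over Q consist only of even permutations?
No

The polynomial is irreducible of degree 6 over Q. Its discriminant is -43531, which is not a perfect square. A Galois group lies in the alternating group exactly when the discriminant is a square in Q, so the Galois group (S_6) is not contained in A_6.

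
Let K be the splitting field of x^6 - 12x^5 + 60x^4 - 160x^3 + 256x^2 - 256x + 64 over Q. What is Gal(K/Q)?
S_4, S_4(6d), the S_4-action on 6 points inside A_6

The polynomial f is an irreducible sextic over Q, so G = Gal(f/Q) is one of the 16 transitive subgroups 6T1, ..., 6T16 of S_6. The discriminant of f is 66039417143296 = 8126464^2, a perfect square, so G is contained in A_6. The transitive groups of degree 6 contained in A_6 are: A_4 (6T4, order 12), S_4 (6T7, order 24), (C_3 x C_3) : C_4 (6T10, order 36), PSL(2,5) (6T12, order 60), A_6 (6T15, order 360). By Dedekind's theorem, for a prime p not dividing disc(f) the degrees of the irreducible factors of f mod p form the cycle type of an element of G. Factoring f modulo the 79 such primes p <= 419 (skipping 2, 31, which divide the discriminant), each new pattern first appears at: mod 3: f = (x^2 + 2x + 2)(x^4 + x^3 + 2x^2 + 2x + 2), pattern 4+2; mod 5: f = (x^3 + x^2 + x + 3)(x^3 + 2x^2 + 2x + 3), pattern 3+3; mod 11: f = (x + 3)(x + 4)(x^2 + 4x + 5)(x^2 + 10x + 4), pattern 2+2+1+1; mod 67: f = (x + 2)(x + 4)(x + 20)(x + 43)(x + 59)(x + 61), pattern 1+1+1+1+1+1. No other pattern occurs in this range, so the set of observed cycle types is {4+2, 3+3, 2+2+1+1, 1+1+1+1+1+1}. The candidates containing elements of all these cycle types are S_4 (6T7) of order 24, (C_3 x C_3) : C_4 (6T10) of order 36, A_6 (6T15) of order 360; the others are excluded. The observed types are precisely the cycle types that occur in S_4 (6T7). Each of the other remaining candidates has further cycle types, and by the Chebotarev density theorem the matching factorization patterns would occur for a proportion of primes equal to their share of the group: (C_3 x C_3) : C_4 (6T10) additionally contains elements of type 3+1+1+1 (4 of its 36 elements, about 11% of primes); A_6 (6T15) additionally contains elements of type 5+1, 3+1+1+1 (184 of its 360 elements, about 51% of primes). None of the 79 primes tested shows any such pattern (for each of these groups the chance of that is below 10^-4), which rules them out. Hence G = S_4 (6T7), of order 24.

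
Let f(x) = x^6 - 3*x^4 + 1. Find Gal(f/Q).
6T6: A_4 x C_2

The polynomial f is an irreducible sextic over Q, so G = Gal(f/Q) is one of the 16 transitive subgroups 6T1, ..., 6T16 of S_6. The discriminant of f is -419904, which is not a perfect square, so G is not contained in A_6. The transitive groups of degree 6 not contained in A_6 are: C_6 (6T1, order 6), S_3 (6T2, order 6), D_6 (6T3, order 12), C_3 x S_3 (6T5, order 18), A_4 x C_2 (6T6, order 24), S_4 (6T8, order 24), S_3 x S_3 (6T9, order 36), S_4 x C_2 (6T11, order 48), (S_3 x S_3) : C_2 (6T13, order 72), PGL(2,5) (6T14, order 120), S_6 (6T16, order 720). By Dedekind's theorem, for a prime p not dividing disc(f) the degrees of the irreducible factors of f mod p form the cycle type of an element of G. Factoring f modulo the 33 such primes p <= 149 (skipping 2, 3, which divide the discriminant), each new pattern first appears at: mod 5: f = (x^3 + x^2 + 4x + 3)(x^3 + 4x^2 + 4x + 2), pattern 3+3; mod 7: f = (x^6 + 4x^4 + 1), pattern 6; mod 17: f = (x + 2)(x + 15)(x^2 + 6)(x^2 + 12), pattern 2+2+1+1; mod 19: f = (x + 6)(x + 7)(x + 12)(x + 13)(x^2 + 6), pattern 2+1+1+1+1; mod 71: f = (x^2 + 40)(x^2 + 45)(x^2 + 54), pattern 2+2+2. No other pattern occurs in this range, so the set of observed cycle types is {3+3, 6, 2+2+1+1, 2+1+1+1+1, 2+2+2}. The candidates containing elements of all these cycle types are A_4 x C_2 (6T6) of order 24, S_4 x C_2 (6T11) of order 48, (S_3 x S_3) : C_2 (6T13) of order 72, S_6 (6T16) of order 720; the others are excluded. The observed types are precisely the cycle types that occur in A_4 x C_2 (6T6) (apart from the identity). Each of the other remaining candidates has further cycle types, and by the Chebotarev density theorem the matching factorization patterns would occur for a proportion of primes equal to their share of the group: S_4 x C_2 (6T11) additionally contains elements of type 4+2, 4+1+1 (12 of its 48 elements, about 25% of primes); (S_3 x S_3) : C_2 (6T13) additionally contains elements of type 4+2, 3+2+1, 3+1+1+1 (34 of its 72 elements, about 47% of primes); S_6 (6T16) additionally contains elements of type 5+1, 4+2, 4+1+1, 3+2+1, 3+1+1+1 (484 of its 720 elements, about 67% of primes). None of the 33 primes tested shows any such pattern (for each of these groups the chance of that is below 10^-4), which rules them out. Hence G = A_4 x C_2 (6T6), of order 24.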